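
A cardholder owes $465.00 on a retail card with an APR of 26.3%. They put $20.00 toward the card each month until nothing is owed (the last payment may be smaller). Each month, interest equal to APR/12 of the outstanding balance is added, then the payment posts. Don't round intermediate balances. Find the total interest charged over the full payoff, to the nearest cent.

$192.28

Monthly rate r = 26.3%/12 = 2.19167% = 0.0219167.
Payoff takes n = ⌈−ln(1 − rB₀/P)/ln(1+r)⌉ = ⌈32.863⌉ = 33 payments; the last is $17.28.
Total paid = 32·$20.00 + $17.28 = $657.28.
Total interest = total paid − principal = $657.28 − $465.00 = $192.28.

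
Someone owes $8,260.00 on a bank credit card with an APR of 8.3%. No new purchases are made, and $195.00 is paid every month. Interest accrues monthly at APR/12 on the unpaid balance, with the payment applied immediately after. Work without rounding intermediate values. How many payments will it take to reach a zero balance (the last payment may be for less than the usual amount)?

51 months

Monthly rate r = 8.3%/12 = 0.691667% = 0.00691667.
Recurrence: B ← B·(1+r) − $195.00.
Month 1: interest $57.13; balance after payment $8,122.13.
Month 2: interest $56.18; balance after payment $7,983.31.
Closed form: n = −ln(1 − rB₀/P)/ln(1+r) = −ln(0.70702)/ln(1.00692) ≈ 50.299, so the balance reaches zero during payment 51.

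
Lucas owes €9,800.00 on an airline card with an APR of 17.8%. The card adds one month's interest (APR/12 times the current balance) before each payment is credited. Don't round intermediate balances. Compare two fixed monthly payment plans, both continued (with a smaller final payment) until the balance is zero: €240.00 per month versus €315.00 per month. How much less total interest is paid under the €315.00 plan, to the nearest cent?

€1,928.10

Monthly rate r = 17.8%/12 = 1.48333% = 0.0148333.
At €240.00/mo: n = ⌈−ln(1 − rB₀/P)/ln(1+r)⌉ = 64 payments (last €49.06); total interest = total paid − €9,800.00 = €5,369.06.
At €315.00/mo: 43 payments (last €10.96); total interest €3,440.96.
Interest saved = €5,369.06 − €3,440.96 = €1,928.10.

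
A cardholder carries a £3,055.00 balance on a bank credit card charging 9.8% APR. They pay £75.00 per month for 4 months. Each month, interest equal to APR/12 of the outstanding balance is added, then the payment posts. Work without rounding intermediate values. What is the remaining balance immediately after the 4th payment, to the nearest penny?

£2,852.33

Monthly rate r = 9.8%/12 = 0.816667% = 0.00816667.
Each month: B ← B·(1+r) − £75.00.
Month 1: interest £24.95; balance after payment £3,004.95.
Month 2: interest £24.54; balance after payment £2,954.49.
Month 3: interest £24.13; balance after payment £2,903.62.
Month 4: interest £23.71; balance after payment £2,852.33.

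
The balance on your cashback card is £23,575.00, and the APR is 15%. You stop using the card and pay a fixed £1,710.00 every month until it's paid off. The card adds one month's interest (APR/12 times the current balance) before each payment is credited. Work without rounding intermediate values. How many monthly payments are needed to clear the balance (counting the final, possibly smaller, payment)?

Monthly rate r = 15%/12 = 1.25% = 0.0125.
Recurrence: B ← B·(1+r) − £1,710.00.
Month 1: interest £294.69; balance after payment £22,159.69.
Month 2: interest £277.00; balance after payment £20,726.68.
Closed form: n = −ln(1 − rB₀/P)/ln(1+r) = −ln(0.82767)/ln(1.0125) ≈ 15.226, so the balance reaches zero during payment 16.

16 payments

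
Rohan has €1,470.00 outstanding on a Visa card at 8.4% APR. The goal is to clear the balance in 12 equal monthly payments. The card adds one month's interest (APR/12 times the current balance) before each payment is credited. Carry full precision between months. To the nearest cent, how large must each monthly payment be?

Monthly rate r = 8.4%/12 = 0.7% = 0.007.
Level-payment amortization: P = B₀·r / (1 − (1+r)^(−n)) = 1470.00·0.007 / (1 − 1.007^(−12)).
Denominator 1 − (1+r)^(−12) = 0.0802996466.
P = 10.29 / 0.0802996466 ≈ 128.15.

€128.15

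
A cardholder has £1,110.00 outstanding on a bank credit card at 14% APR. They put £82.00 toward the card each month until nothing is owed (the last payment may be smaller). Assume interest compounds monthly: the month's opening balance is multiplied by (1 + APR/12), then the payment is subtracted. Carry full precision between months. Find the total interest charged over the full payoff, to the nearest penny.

£105.23

Monthly rate r = 14%/12 = 1.16667% = 0.0116667.
Payoff takes n = ⌈−ln(1 − rB₀/P)/ln(1+r)⌉ = ⌈14.819⌉ = 15 payments; the last is £67.23.
Total paid = 14·£82.00 + £67.23 = £1,215.23.
Total interest = total paid − principal = £1,215.23 − £1,110.00 = £105.23.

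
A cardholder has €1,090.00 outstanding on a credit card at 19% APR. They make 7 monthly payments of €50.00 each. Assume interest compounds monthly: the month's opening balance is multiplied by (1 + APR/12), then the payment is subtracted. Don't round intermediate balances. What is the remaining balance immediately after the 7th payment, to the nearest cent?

Monthly rate r = 19%/12 = 1.58333% = 0.0158333.
Each month: B ← B·(1+r) − €50.00.
Month 1: interest €17.26; balance after payment €1,057.26.
Month 2: interest €16.74; balance after payment €1,024.00.
Month 3: interest €16.21; balance after payment €990.21.
Month 4: interest €15.68; balance after payment €955.89.
Month 5: interest €15.13; balance after payment €921.02.
Month 6: interest €14.58; balance after payment €885.61.
Month 7: interest €14.02; balance after payment €849.63.

€849.63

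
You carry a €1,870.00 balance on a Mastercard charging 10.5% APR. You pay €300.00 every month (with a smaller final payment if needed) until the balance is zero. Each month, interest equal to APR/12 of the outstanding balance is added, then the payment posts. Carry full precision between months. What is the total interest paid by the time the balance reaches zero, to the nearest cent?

Monthly rate r = 10.5%/12 = 0.875% = 0.00875.
Payoff takes n = ⌈−ln(1 − rB₀/P)/ln(1+r)⌉ = ⌈6.438⌉ = 7 payments; the last is €131.65.
Total paid = 6·€300.00 + €131.65 = €1,931.65.
Total interest = total paid − principal = €1,931.65 − €1,870.00 = €61.65.

€61.65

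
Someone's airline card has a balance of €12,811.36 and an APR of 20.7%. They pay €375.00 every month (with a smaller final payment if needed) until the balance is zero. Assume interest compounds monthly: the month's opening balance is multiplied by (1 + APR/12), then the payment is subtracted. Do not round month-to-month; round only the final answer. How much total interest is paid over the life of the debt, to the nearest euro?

€6,702

Monthly rate r = 20.7%/12 = 1.725% = 0.01725.
Payoff takes n = ⌈−ln(1 − rB₀/P)/ln(1+r)⌉ = ⌈52.035⌉ = 53 payments; the last is €13.18.
Total paid = 52·€375.00 + €13.18 = €19,513.18.
Total interest = total paid − principal = €19,513.18 − €12,811.36 = €6,701.82.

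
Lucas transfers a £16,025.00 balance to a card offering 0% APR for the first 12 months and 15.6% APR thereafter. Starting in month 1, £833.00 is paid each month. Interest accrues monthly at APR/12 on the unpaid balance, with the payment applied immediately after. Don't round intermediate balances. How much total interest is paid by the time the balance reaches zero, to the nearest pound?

£345

Promo months 1–12 at r₀ = 0%/12 = 0; months 13+ at r₁ = 15.6%/12 = 0.013.
After month 12 (no interest yet): B = £16,025.00 − 12·£833.00 = £6,029.00.
Then at r₁ with £833.00/mo: n₂ = −ln(1 − r₁·B/P)/ln(1+r₁) ≈ 7.65 → 8 more payments.
Total paid = 19·£833.00 + £543.07 = £16,370.07; interest = £16,370.07 − £16,025.00 = £345.07.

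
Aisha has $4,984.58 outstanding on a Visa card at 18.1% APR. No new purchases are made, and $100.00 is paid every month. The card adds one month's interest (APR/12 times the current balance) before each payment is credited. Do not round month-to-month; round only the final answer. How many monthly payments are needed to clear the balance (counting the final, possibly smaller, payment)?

Monthly rate r = 18.1%/12 = 1.50833% = 0.0150833.
Recurrence: B ← B·(1+r) − $100.00.
Month 1: interest $75.18; balance after payment $4,959.76.
Month 2: interest $74.81; balance after payment $4,934.57.
Closed form: n = −ln(1 − rB₀/P)/ln(1+r) = −ln(0.24816)/ln(1.01508) ≈ 93.094, so the balance reaches zero during payment 94.

94 months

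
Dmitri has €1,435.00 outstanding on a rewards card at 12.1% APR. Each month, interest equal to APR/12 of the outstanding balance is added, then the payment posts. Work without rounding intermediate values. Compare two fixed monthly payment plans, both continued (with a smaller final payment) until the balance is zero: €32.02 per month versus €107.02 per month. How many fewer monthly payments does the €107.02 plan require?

Monthly rate r = 12.1%/12 = 1.00833% = 0.0100833.
At €32.02/mo: n = ⌈−ln(1 − rB₀/P)/ln(1+r)⌉ = 60 payments (last €29.84); total interest = total paid − €1,435.00 = €484.02.
At €107.02/mo: 15 payments (last €51.36); total interest €114.64.
Payments saved = 60 − 15 = 45.

45 fewer payments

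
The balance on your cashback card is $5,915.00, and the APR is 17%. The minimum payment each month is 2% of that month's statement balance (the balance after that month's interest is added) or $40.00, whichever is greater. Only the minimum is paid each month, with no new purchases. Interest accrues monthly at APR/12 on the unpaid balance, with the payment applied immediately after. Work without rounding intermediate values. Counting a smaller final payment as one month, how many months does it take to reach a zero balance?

265 months

Monthly rate r = 17%/12 = 1.41667% = 0.0141667.
While 2% of the post-interest balance exceeds $40.00, each month B ← (B·(1+r))·(1 − 0.02), i.e. B shrinks by the factor (1+r)·0.98 = 0.99388.
This holds for months 1–180. Entering month 181 the balance is $1,960.33; 2% of the post-interest balance is now below $40.00, so the flat $40.00 minimum applies from here.
From month 181 a fixed $40.00 at rate r clears $1,960.33 in 85 more payments. Total: 180 + 85 = 265 months.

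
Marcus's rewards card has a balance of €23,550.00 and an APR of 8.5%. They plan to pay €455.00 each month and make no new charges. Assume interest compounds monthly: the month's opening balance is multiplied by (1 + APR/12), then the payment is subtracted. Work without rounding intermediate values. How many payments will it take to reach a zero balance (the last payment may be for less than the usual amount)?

65 months

Monthly rate r = 8.5%/12 = 0.708333% = 0.00708333.
Recurrence: B ← B·(1+r) − €455.00.
Month 1: interest €166.81; balance after payment €23,261.81.
Month 2: interest €164.77; balance after payment €22,971.58.
Closed form: n = −ln(1 − rB₀/P)/ln(1+r) = −ln(0.63338)/ln(1.00708) ≈ 64.701, so the balance reaches zero during payment 65.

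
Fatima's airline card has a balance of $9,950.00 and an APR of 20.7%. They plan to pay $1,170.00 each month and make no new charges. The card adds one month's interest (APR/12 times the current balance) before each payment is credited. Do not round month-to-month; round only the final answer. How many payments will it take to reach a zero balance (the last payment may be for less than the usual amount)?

Monthly rate r = 20.7%/12 = 1.725% = 0.01725.
Recurrence: B ← B·(1+r) − $1,170.00.
Month 1: interest $171.64; balance after payment $8,951.64.
Month 2: interest $154.42; balance after payment $7,936.05.
Closed form: n = −ln(1 − rB₀/P)/ln(1+r) = −ln(0.8533)/ln(1.01725) ≈ 9.276, so the balance reaches zero during payment 10.

10 payments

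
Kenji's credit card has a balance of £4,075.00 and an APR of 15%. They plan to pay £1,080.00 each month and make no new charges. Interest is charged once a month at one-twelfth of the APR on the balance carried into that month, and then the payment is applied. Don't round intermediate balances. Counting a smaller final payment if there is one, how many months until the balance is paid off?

4 months

Monthly rate r = 15%/12 = 1.25% = 0.0125.
Recurrence: B ← B·(1+r) − £1,080.00.
Month 1: interest £50.94; balance after payment £3,045.94.
Month 2: interest £38.07; balance after payment £2,004.01.
Month 3: interest £25.05; balance after payment £949.06.
Month 4: interest £11.86; balance after payment £0.00.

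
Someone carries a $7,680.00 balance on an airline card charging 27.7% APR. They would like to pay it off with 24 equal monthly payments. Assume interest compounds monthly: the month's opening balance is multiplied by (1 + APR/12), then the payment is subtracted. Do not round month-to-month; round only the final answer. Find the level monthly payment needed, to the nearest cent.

$420.37

Monthly rate r = 27.7%/12 = 2.30833% = 0.0230833.
Level-payment amortization: P = B₀·r / (1 − (1+r)^(−n)) = 7680.00·0.0230833 / (1 − 1.02308^(−24)).
Denominator 1 − (1+r)^(−24) = 0.421723206.
P = 177.28 / 0.421723206 ≈ 420.37.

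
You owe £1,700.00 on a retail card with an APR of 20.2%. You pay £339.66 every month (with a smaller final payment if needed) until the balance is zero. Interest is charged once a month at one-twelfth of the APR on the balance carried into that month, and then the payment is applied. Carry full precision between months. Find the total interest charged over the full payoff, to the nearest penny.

£91.38

Monthly rate r = 20.2%/12 = 1.68333% = 0.0168333.
Payoff takes n = ⌈−ln(1 − rB₀/P)/ln(1+r)⌉ = ⌈5.272⌉ = 6 payments; the last is £93.08.
Total paid = 5·£339.66 + £93.08 = £1,791.38.
Total interest = total paid − principal = £1,791.38 − £1,700.00 = £91.38.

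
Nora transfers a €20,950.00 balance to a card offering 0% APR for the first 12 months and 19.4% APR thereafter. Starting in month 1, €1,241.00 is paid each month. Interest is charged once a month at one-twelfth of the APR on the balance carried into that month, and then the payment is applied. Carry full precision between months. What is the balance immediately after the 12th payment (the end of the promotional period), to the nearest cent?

€6,058.00

Promo months 1–12 at r₀ = 0%/12 = 0; months 13+ at r₁ = 19.4%/12 = 0.0161667.
After month 12 (no interest yet): B = €20,950.00 − 12·€1,241.00 = €6,058.00.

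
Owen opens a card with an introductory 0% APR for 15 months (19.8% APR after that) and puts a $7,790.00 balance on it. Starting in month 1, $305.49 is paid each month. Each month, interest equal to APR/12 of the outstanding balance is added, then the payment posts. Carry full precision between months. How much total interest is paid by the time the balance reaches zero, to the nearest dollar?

Promo months 1–15 at r₀ = 0%/12 = 0; months 16+ at r₁ = 19.8%/12 = 0.0165.
After month 15 (no interest yet): B = $7,790.00 − 15·$305.49 = $3,207.65.
Then at r₁ with $305.49/mo: n₂ = −ln(1 − r₁·B/P)/ln(1+r₁) ≈ 11.63 → 12 more payments.
Total paid = 26·$305.49 + $191.63 = $8,134.37; interest = $8,134.37 − $7,790.00 = $344.37.

$344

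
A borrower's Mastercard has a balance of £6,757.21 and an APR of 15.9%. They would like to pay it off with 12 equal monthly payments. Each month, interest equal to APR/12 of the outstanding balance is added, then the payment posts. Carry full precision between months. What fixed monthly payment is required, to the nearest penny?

£612.77

Monthly rate r = 15.9%/12 = 1.325% = 0.01325.
Level-payment amortization: P = B₀·r / (1 − (1+r)^(−n)) = 6757.21·0.01325 / (1 − 1.01325^(−12)).
Denominator 1 − (1+r)^(−12) = 0.14611251.
P = 89.533 / 0.14611251 ≈ 612.77.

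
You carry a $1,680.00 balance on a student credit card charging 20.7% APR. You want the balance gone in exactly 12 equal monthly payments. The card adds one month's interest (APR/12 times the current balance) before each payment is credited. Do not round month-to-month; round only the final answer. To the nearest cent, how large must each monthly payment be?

Monthly rate r = 20.7%/12 = 1.725% = 0.01725.
Level-payment amortization: P = B₀·r / (1 − (1+r)^(−n)) = 1680.00·0.01725 / (1 − 1.01725^(−12)).
Denominator 1 − (1+r)^(−12) = 0.185544018.
P = 28.98 / 0.185544018 ≈ 156.19.

$156.19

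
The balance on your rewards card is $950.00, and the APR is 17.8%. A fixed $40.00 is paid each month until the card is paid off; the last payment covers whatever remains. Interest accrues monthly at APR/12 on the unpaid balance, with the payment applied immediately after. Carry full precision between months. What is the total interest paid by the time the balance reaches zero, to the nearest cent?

$229.92

Monthly rate r = 17.8%/12 = 1.48333% = 0.0148333.
Payoff takes n = ⌈−ln(1 − rB₀/P)/ln(1+r)⌉ = ⌈29.496⌉ = 30 payments; the last is $19.92.
Total paid = 29·$40.00 + $19.92 = $1,179.92.
Total interest = total paid − principal = $1,179.92 − $950.00 = $229.92.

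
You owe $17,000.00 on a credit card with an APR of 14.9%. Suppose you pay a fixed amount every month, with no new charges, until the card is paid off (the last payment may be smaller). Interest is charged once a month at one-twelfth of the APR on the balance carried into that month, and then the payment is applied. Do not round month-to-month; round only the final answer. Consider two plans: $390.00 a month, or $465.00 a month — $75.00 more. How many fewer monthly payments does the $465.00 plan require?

14 fewer payments

Monthly rate r = 14.9%/12 = 1.24167% = 0.0124167.
At $390.00/mo: n = ⌈−ln(1 − rB₀/P)/ln(1+r)⌉ = 64 payments (last $56.97); total interest = total paid − $17,000.00 = $7,626.97.
At $465.00/mo: 50 payments (last $13.68); total interest $5,798.68.
Payments saved = 64 − 50 = 14.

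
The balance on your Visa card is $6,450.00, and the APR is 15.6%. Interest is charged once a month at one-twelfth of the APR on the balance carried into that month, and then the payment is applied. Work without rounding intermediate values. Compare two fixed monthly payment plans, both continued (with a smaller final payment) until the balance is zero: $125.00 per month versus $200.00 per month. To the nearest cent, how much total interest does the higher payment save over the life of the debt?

Monthly rate r = 15.6%/12 = 1.3% = 0.013.
At $125.00/mo: n = ⌈−ln(1 − rB₀/P)/ln(1+r)⌉ = 87 payments (last $2.87); total interest = total paid − $6,450.00 = $4,302.87.
At $200.00/mo: 43 payments (last $14.85); total interest $1,964.85.
Interest saved = $4,302.87 − $1,964.85 = $2,338.02.

$2,338.02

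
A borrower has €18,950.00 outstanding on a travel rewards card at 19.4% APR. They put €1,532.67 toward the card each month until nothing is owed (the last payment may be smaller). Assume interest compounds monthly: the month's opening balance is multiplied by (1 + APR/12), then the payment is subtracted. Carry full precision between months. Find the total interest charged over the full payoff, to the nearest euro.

€2,363

Monthly rate r = 19.4%/12 = 1.61667% = 0.0161667.
Payoff takes n = ⌈−ln(1 − rB₀/P)/ln(1+r)⌉ = ⌈13.905⌉ = 14 payments; the last is €1,388.17.
Total paid = 13·€1,532.67 + €1,388.17 = €21,312.88.
Total interest = total paid − principal = €21,312.88 − €18,950.00 = €2,362.88.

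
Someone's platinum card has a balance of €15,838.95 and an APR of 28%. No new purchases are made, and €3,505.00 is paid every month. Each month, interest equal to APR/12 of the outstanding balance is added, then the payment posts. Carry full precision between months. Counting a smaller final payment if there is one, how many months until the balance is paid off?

5 payments

Monthly rate r = 28%/12 = 2.33333% = 0.0233333.
Recurrence: B ← B·(1+r) − €3,505.00.
Month 1: interest €369.58; balance after payment €12,703.53.
Month 2: interest €296.42; balance after payment €9,494.94.
Month 3: interest €221.55; balance after payment €6,211.49.
Month 4: interest €144.93; balance after payment €2,851.42.
Month 5: interest €66.53; balance after payment €0.00.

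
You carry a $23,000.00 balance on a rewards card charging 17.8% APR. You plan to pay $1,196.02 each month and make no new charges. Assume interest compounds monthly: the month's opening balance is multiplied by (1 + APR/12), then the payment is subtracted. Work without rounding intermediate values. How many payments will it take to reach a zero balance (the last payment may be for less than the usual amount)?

Monthly rate r = 17.8%/12 = 1.48333% = 0.0148333.
Recurrence: B ← B·(1+r) − $1,196.02.
Month 1: interest $341.17; balance after payment $22,145.15.
Month 2: interest $328.49; balance after payment $21,277.61.
Closed form: n = −ln(1 − rB₀/P)/ln(1+r) = −ln(0.71475)/ln(1.01483) ≈ 22.807, so the balance reaches zero during payment 23.

23 payments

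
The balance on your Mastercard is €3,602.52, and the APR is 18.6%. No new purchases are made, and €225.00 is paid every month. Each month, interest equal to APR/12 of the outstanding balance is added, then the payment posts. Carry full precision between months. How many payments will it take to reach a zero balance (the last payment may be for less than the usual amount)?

Monthly rate r = 18.6%/12 = 1.55% = 0.0155.
Recurrence: B ← B·(1+r) − €225.00.
Month 1: interest €55.84; balance after payment €3,433.36.
Month 2: interest €53.22; balance after payment €3,261.58.
Closed form: n = −ln(1 − rB₀/P)/ln(1+r) = −ln(0.75183)/ln(1.0155) ≈ 18.545, so the balance reaches zero during payment 19.

19 payments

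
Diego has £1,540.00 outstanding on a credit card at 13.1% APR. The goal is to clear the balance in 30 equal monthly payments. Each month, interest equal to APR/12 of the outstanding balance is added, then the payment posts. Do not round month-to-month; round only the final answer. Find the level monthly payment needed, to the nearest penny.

£60.47

Monthly rate r = 13.1%/12 = 1.09167% = 0.0109167.
Level-payment amortization: P = B₀·r / (1 − (1+r)^(−n)) = 1540.00·0.0109167 / (1 − 1.01092^(−30)).
Denominator 1 − (1+r)^(−30) = 0.277996505.
P = 16.8117 / 0.277996505 ≈ 60.47.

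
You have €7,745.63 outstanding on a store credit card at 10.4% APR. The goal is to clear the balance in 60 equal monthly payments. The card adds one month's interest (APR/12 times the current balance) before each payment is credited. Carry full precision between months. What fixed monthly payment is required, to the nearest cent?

Monthly rate r = 10.4%/12 = 0.866667% = 0.00866667.
Level-payment amortization: P = B₀·r / (1 − (1+r)^(−n)) = 7745.63·0.00866667 / (1 − 1.00867^(−60)).
Denominator 1 − (1+r)^(−60) = 0.404145996.
P = 67.1288 / 0.404145996 ≈ 166.10.

€166.10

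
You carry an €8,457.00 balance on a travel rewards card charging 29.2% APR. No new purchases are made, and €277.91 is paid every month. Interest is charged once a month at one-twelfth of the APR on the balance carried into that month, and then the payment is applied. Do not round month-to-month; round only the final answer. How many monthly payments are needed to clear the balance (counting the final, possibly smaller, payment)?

57 months

Monthly rate r = 29.2%/12 = 2.43333% = 0.0243333.
Recurrence: B ← B·(1+r) − €277.91.
Month 1: interest €205.79; balance after payment €8,384.88.
Month 2: interest €204.03; balance after payment €8,311.00.
Closed form: n = −ln(1 − rB₀/P)/ln(1+r) = −ln(0.25952)/ln(1.02433) ≈ 56.107, so the balance reaches zero during payment 57.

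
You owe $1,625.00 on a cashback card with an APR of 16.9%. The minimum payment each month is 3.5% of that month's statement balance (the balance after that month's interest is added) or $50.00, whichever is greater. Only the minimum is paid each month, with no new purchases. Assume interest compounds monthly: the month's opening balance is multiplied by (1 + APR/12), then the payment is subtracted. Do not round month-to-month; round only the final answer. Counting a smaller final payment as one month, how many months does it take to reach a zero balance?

Monthly rate r = 16.9%/12 = 1.40833% = 0.0140833.
While 3.5% of the post-interest balance exceeds $50.00, each month B ← (B·(1+r))·(1 − 0.035), i.e. B shrinks by the factor (1+r)·0.965 = 0.97859.
This holds for months 1–7. Entering month 8 the balance is $1,396.56; 3.5% of the post-interest balance is now below $50.00, so the flat $50.00 minimum applies from here.
From month 8 a fixed $50.00 at rate r clears $1,396.56 in 36 more payments. Total: 7 + 36 = 43 months.

43 months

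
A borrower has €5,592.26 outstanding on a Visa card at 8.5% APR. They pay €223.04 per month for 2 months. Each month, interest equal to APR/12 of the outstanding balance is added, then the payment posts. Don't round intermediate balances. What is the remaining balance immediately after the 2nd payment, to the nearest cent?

Monthly rate r = 8.5%/12 = 0.708333% = 0.00708333.
Each month: B ← B·(1+r) − €223.04.
Month 1: interest €39.61; balance after payment €5,408.83.
Month 2: interest €38.31; balance after payment €5,224.10.

€5,224.10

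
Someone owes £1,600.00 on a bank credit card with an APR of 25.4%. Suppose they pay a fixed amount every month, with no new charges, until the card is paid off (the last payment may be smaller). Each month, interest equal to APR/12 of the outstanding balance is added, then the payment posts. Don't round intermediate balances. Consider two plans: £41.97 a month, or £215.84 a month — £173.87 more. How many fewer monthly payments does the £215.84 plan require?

70 fewer payments

Monthly rate r = 25.4%/12 = 2.11667% = 0.0211667.
At £41.97/mo: n = ⌈−ln(1 − rB₀/P)/ln(1+r)⌉ = 79 payments (last £21.97); total interest = total paid − £1,600.00 = £1,695.63.
At £215.84/mo: 9 payments (last £32.35); total interest £159.07.
Payments saved = 79 − 9 = 70.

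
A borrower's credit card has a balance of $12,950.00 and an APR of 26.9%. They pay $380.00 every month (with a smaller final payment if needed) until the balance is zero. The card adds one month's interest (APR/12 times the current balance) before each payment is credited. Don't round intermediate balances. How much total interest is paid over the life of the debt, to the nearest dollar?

$11,796

Monthly rate r = 26.9%/12 = 2.24167% = 0.0224167.
Payoff takes n = ⌈−ln(1 − rB₀/P)/ln(1+r)⌉ = ⌈65.120⌉ = 66 payments; the last is $46.08.
Total paid = 65·$380.00 + $46.08 = $24,746.08.
Total interest = total paid − principal = $24,746.08 − $12,950.00 = $11,796.08.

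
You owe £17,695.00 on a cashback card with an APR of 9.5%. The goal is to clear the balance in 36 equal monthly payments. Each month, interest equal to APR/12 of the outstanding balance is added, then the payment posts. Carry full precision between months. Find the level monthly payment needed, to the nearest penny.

Monthly rate r = 9.5%/12 = 0.791667% = 0.00791667.
Level-payment amortization: P = B₀·r / (1 − (1+r)^(−n)) = 17695.00·0.00791667 / (1 − 1.00792^(−36)).
Denominator 1 − (1+r)^(−36) = 0.247141357.
P = 140.085 / 0.247141357 ≈ 566.82.

£566.82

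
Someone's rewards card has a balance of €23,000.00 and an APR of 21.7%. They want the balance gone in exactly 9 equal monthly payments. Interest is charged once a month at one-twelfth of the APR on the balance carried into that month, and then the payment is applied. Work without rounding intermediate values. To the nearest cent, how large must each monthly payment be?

€2,792.14

Monthly rate r = 21.7%/12 = 1.80833% = 0.0180833.
Level-payment amortization: P = B₀·r / (1 − (1+r)^(−n)) = 23000.00·0.0180833 / (1 − 1.01808^(−9)).
Denominator 1 − (1+r)^(−9) = 0.14895985.
P = 415.917 / 0.14895985 ≈ 2792.14.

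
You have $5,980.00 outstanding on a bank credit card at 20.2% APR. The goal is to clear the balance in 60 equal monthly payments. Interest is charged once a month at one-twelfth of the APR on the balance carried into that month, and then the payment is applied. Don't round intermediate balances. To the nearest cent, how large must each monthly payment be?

$159.10

Monthly rate r = 20.2%/12 = 1.68333% = 0.0168333.
Level-payment amortization: P = B₀·r / (1 − (1+r)^(−n)) = 5980.00·0.0168333 / (1 − 1.01683^(−60)).
Denominator 1 − (1+r)^(−60) = 0.632706263.
P = 100.663 / 0.632706263 ≈ 159.10.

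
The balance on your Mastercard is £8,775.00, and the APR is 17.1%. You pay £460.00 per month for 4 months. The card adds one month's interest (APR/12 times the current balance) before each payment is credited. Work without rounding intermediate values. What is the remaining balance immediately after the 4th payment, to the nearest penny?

£7,406.26

Monthly rate r = 17.1%/12 = 1.425% = 0.01425.
Each month: B ← B·(1+r) − £460.00.
Month 1: interest £125.04; balance after payment £8,440.04.
Month 2: interest £120.27; balance after payment £8,100.31.
Month 3: interest £115.43; balance after payment £7,755.74.
Month 4: interest £110.52; balance after payment £7,406.26.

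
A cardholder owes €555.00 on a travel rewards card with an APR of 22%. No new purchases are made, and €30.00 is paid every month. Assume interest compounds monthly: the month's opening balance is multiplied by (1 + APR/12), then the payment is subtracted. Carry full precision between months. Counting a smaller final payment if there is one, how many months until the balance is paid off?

23 payments

Monthly rate r = 22%/12 = 1.83333% = 0.0183333.
Recurrence: B ← B·(1+r) − €30.00.
Month 1: interest €10.18; balance after payment €535.17.
Month 2: interest €9.81; balance after payment €514.99.
Closed form: n = −ln(1 − rB₀/P)/ln(1+r) = −ln(0.66083)/ln(1.01833) ≈ 22.802, so the balance reaches zero during payment 23.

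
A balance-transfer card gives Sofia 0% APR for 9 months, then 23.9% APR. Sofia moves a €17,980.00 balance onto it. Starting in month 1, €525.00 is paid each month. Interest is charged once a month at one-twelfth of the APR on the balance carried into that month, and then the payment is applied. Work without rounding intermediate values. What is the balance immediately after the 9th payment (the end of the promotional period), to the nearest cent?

€13,255.00

Promo months 1–9 at r₀ = 0%/12 = 0; months 10+ at r₁ = 23.9%/12 = 0.0199167.
After month 9 (no interest yet): B = €17,980.00 − 9·€525.00 = €13,255.00.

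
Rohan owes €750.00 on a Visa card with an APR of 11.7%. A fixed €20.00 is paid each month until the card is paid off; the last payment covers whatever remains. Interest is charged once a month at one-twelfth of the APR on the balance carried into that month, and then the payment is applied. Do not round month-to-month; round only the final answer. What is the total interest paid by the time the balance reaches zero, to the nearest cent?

Monthly rate r = 11.7%/12 = 0.975% = 0.00975.
Payoff takes n = ⌈−ln(1 − rB₀/P)/ln(1+r)⌉ = ⌈46.906⌉ = 47 payments; the last is €18.12.
Total paid = 46·€20.00 + €18.12 = €938.12.
Total interest = total paid − principal = €938.12 − €750.00 = €188.12.

€188.12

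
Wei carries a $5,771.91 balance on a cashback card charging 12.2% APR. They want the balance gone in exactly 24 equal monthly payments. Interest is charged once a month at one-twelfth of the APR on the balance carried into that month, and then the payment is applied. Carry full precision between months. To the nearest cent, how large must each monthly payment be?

$272.24

Monthly rate r = 12.2%/12 = 1.01667% = 0.0101667.
Level-payment amortization: P = B₀·r / (1 − (1+r)^(−n)) = 5771.91·0.0101667 / (1 − 1.01017^(−24)).
Denominator 1 − (1+r)^(−24) = 0.215546522.
P = 58.6811 / 0.215546522 ≈ 272.24.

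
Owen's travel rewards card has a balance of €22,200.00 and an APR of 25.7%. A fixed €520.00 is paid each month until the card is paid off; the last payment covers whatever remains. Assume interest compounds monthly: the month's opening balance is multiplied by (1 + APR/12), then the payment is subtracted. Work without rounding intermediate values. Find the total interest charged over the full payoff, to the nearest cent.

€38,098.44

Monthly rate r = 25.7%/12 = 2.14167% = 0.0214167.
Payoff takes n = ⌈−ln(1 − rB₀/P)/ln(1+r)⌉ = ⌈115.958⌉ = 116 payments; the last is €498.44.
Total paid = 115·€520.00 + €498.44 = €60,298.44.
Total interest = total paid − principal = €60,298.44 − €22,200.00 = €38,098.44.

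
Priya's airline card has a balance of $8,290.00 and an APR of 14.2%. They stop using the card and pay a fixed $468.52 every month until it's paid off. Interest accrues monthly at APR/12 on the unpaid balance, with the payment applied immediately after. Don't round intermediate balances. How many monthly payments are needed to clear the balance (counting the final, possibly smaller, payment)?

20 months

Monthly rate r = 14.2%/12 = 1.18333% = 0.0118333.
Recurrence: B ← B·(1+r) − $468.52.
Month 1: interest $98.10; balance after payment $7,919.58.
Month 2: interest $93.72; balance after payment $7,544.77.
Closed form: n = −ln(1 − rB₀/P)/ln(1+r) = −ln(0.79062)/ln(1.01183) ≈ 19.971, so the balance reaches zero during payment 20.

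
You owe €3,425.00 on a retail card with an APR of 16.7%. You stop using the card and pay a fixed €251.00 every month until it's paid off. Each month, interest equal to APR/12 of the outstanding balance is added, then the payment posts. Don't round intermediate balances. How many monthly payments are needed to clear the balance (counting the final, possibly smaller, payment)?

Monthly rate r = 16.7%/12 = 1.39167% = 0.0139167.
Recurrence: B ← B·(1+r) − €251.00.
Month 1: interest €47.66; balance after payment €3,221.66.
Month 2: interest €44.83; balance after payment €3,015.50.
Closed form: n = −ln(1 − rB₀/P)/ln(1+r) = −ln(0.8101)/ln(1.01392) ≈ 15.238, so the balance reaches zero during payment 16.

16 payments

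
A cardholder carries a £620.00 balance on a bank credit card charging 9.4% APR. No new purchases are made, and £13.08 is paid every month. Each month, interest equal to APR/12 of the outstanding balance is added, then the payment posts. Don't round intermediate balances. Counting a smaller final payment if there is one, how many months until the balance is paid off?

Monthly rate r = 9.4%/12 = 0.783333% = 0.00783333.
Recurrence: B ← B·(1+r) − £13.08.
Month 1: interest £4.86; balance after payment £611.78.
Month 2: interest £4.79; balance after payment £603.49.
Closed form: n = −ln(1 − rB₀/P)/ln(1+r) = −ln(0.6287)/ln(1.00783) ≈ 59.480, so the balance reaches zero during payment 60.

60 payments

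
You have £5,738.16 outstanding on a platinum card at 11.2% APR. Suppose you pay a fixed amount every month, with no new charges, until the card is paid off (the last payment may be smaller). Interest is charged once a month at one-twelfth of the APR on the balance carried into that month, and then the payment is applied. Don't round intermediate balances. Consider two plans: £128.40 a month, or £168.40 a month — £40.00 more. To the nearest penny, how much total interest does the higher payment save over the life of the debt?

Monthly rate r = 11.2%/12 = 0.933333% = 0.00933333.
At £128.40/mo: n = ⌈−ln(1 − rB₀/P)/ln(1+r)⌉ = 59 payments (last £12.82); total interest = total paid − £5,738.16 = £1,721.86.
At £168.40/mo: 42 payments (last £34.15); total interest £1,200.39.
Interest saved = £1,721.86 − £1,200.39 = £521.47.

£521.47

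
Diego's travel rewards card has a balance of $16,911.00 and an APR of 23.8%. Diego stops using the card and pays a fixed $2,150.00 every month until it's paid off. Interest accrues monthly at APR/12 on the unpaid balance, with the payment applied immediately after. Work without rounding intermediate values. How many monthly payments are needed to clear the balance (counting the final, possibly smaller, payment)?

9 months

Monthly rate r = 23.8%/12 = 1.98333% = 0.0198333.
Recurrence: B ← B·(1+r) − $2,150.00.
Month 1: interest $335.40; balance after payment $15,096.40.
Month 2: interest $299.41; balance after payment $13,245.81.
Closed form: n = −ln(1 − rB₀/P)/ln(1+r) = −ln(0.844)/ln(1.01983) ≈ 8.636, so the balance reaches zero during payment 9.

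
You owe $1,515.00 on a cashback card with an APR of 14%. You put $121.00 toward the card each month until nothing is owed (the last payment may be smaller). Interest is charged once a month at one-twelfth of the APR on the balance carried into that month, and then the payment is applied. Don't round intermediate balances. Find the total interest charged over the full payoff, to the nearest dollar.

$132

Monthly rate r = 14%/12 = 1.16667% = 0.0116667.
Payoff takes n = ⌈−ln(1 − rB₀/P)/ln(1+r)⌉ = ⌈13.614⌉ = 14 payments; the last is $74.47.
Total paid = 13·$121.00 + $74.47 = $1,647.47.
Total interest = total paid − principal = $1,647.47 − $1,515.00 = $132.47.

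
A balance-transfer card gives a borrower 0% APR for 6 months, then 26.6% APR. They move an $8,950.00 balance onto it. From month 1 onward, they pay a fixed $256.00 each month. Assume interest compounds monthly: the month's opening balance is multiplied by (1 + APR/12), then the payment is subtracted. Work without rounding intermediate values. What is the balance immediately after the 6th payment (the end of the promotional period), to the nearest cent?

Promo months 1–6 at r₀ = 0%/12 = 0; months 7+ at r₁ = 26.6%/12 = 0.0221667.
After month 6 (no interest yet): B = $8,950.00 − 6·$256.00 = $7,414.00.

$7,414.00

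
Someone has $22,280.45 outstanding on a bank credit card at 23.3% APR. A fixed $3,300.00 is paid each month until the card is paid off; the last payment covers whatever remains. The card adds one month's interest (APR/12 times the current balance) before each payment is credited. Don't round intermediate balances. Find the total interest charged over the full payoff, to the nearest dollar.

Monthly rate r = 23.3%/12 = 1.94167% = 0.0194167.
Payoff takes n = ⌈−ln(1 − rB₀/P)/ln(1+r)⌉ = ⌈7.307⌉ = 8 payments; the last is $1,020.41.
Total paid = 7·$3,300.00 + $1,020.41 = $24,120.41.
Total interest = total paid − principal = $24,120.41 − $22,280.45 = $1,839.96.

$1,840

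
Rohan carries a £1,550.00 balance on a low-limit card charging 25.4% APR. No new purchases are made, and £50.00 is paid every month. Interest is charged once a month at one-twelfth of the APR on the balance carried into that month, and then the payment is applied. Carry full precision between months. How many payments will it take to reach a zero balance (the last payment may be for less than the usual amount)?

51 payments

Monthly rate r = 25.4%/12 = 2.11667% = 0.0211667.
Recurrence: B ← B·(1+r) − £50.00.
Month 1: interest £32.81; balance after payment £1,532.81.
Month 2: interest £32.44; balance after payment £1,515.25.
Closed form: n = −ln(1 − rB₀/P)/ln(1+r) = −ln(0.34383)/ln(1.02117) ≈ 50.970, so the balance reaches zero during payment 51.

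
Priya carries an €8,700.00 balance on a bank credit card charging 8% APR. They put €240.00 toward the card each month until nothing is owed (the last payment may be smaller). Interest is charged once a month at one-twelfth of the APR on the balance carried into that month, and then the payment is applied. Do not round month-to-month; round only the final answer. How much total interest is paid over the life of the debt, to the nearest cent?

Monthly rate r = 8%/12 = 0.666667% = 0.00666667.
Payoff takes n = ⌈−ln(1 − rB₀/P)/ln(1+r)⌉ = ⌈41.633⌉ = 42 payments; the last is €152.10.
Total paid = 41·€240.00 + €152.10 = €9,992.10.
Total interest = total paid − principal = €9,992.10 − €8,700.00 = €1,292.10.

€1,292.10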